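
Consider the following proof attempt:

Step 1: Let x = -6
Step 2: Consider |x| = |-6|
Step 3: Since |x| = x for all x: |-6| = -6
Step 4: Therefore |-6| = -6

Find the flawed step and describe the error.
Step 3: Since |x| = x for all x: |-6| = -6

Step 3 incorrectly states that |x| = x for all x. The correct definition is |x| = x when x >= 0, and |x| = -x when x < 0. Since -6 < 0, we have |-6| = -(-6) = 6, not -6.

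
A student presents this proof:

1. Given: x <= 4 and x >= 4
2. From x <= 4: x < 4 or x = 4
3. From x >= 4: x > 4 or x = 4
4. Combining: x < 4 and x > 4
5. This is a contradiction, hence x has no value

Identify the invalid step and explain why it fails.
Step 4: Combining: x < 4 and x > 4

Step 4 incorrectly combines the conditions. From x <= 4 and x >= 4, the intersection is x = 4. The error treats the 'or' cases as 'and' requirements. The correct conclusion is that x = 4 is the unique solution, not that no solution exists.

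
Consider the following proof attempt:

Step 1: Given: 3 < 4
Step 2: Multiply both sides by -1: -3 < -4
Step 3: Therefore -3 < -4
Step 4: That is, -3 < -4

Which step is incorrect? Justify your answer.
Step 2: Multiply both sides by -1: -3 < -4

Step 2 multiplies both sides by -1 but fails to reverse the inequality sign. When multiplying (or dividing) an inequality by a negative number, the direction must be reversed. Since 3 < 4, we should get -3 > -4, i.e., -3 > -4.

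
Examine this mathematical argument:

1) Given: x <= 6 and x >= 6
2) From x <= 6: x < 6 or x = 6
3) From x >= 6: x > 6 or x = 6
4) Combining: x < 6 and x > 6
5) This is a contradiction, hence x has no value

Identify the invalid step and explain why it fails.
Step 4: Combining: x < 6 and x > 6

Step 4 incorrectly combines the conditions. From x <= 6 and x >= 6, the intersection is x = 6. The error treats the 'or' cases as 'and' requirements. The correct conclusion is that x = 6 is the unique solution, not that no solution exists.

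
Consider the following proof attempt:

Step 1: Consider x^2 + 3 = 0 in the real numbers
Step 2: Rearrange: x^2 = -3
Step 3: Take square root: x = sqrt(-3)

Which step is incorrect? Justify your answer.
Step 3: Take square root: x = sqrt(-3)

Step 3 takes the square root of -3, which is negative. In the real number system, the square root of a negative number is undefined. The equation x^2 + 3 = 0 has no real solutions. Square roots of negative numbers only exist in the complex numbers.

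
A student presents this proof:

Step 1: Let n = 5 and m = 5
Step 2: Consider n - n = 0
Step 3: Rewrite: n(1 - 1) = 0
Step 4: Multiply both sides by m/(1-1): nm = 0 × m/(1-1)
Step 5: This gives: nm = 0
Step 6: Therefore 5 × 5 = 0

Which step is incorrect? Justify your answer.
Step 4: Multiply both sides by m/(1-1): nm = 0 × m/(1-1)

Step 4 multiplies both sides by m/(1-1). However, 1-1 = 0, so this is multiplication by m/0, which is undefined. We cannot multiply by an undefined expression.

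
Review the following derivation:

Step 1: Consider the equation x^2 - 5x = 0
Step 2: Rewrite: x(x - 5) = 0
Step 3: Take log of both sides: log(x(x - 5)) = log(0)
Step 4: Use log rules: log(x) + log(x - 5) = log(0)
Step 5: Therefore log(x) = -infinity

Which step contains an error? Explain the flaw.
Step 3: Take log of both sides: log(x(x - 5)) = log(0)

Step 3 takes the logarithm of both sides, resulting in log(0) on the right side. The logarithm is only defined for positive numbers; log(0) is undefined (approaches negative infinity). This operation is invalid.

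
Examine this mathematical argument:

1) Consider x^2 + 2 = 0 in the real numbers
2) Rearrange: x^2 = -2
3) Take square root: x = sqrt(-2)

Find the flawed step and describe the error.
Step 3: Take square root: x = sqrt(-2)

Step 3 takes the square root of -2, which is negative. In the real number system, the square root of a negative number is undefined. The equation x^2 + 2 = 0 has no real solutions. Square roots of negative numbers only exist in the complex numbers.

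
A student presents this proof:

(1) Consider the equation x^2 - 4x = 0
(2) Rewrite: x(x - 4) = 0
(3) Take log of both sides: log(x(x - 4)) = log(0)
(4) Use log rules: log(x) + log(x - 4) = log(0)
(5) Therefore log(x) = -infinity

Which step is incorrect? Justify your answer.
Step 3: Take log of both sides: log(x(x - 4)) = log(0)

Step 3 takes the logarithm of both sides, resulting in log(0) on the right side. The logarithm is only defined for positive numbers; log(0) is undefined (approaches negative infinity). This operation is invalid.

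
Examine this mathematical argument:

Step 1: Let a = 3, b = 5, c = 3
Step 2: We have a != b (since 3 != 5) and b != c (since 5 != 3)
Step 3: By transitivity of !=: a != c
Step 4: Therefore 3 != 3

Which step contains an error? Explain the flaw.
Step 3: By transitivity of !=: a != c

Step 3 incorrectly applies transitivity to the '!=' relation. Transitivity states: if a R b and b R c, then a R c. However, '!=' is not transitive. Counterexample: 3 != 5 and 5 != 3, but 3 = 3 (both equal 3). Transitivity holds for relations like <, <=, =, but not for !=.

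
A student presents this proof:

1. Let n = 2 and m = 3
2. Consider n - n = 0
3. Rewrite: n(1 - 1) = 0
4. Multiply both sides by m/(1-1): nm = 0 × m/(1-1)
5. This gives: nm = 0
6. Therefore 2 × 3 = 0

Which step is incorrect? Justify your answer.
Step 4: Multiply both sides by m/(1-1): nm = 0 × m/(1-1)

Step 4 multiplies both sides by m/(1-1). However, 1-1 = 0, so this is multiplication by m/0, which is undefined. We cannot multiply by an undefined expression.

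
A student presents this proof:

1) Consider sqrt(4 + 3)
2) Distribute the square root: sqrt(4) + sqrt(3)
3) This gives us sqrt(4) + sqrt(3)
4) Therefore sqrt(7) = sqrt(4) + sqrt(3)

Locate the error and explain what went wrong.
Step 2: Distribute the square root: sqrt(4) + sqrt(3)

Step 2 incorrectly 'distributes' the square root over addition. The square root function does not distribute: sqrt(a + b) ≠ sqrt(a) + sqrt(b). In fact, sqrt(4 + 3) = sqrt(7) ≈ 2.6458, while sqrt(4) + sqrt(3) ≈ 3.7321.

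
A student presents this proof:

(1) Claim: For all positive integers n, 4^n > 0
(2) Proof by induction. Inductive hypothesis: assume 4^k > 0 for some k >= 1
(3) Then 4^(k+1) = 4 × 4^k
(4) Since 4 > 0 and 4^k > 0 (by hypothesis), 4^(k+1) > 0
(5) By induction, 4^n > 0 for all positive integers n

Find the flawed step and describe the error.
Step 5: By induction, 4^n > 0 for all positive integers n

Step 5 concludes the proof by induction, but no base case was ever established. A valid induction proof requires: (1) a base case proving 4^1 > 0, and (2) an inductive step showing IF 4^k > 0 THEN 4^(k+1) > 0. Steps 2-4 correctly establish the inductive step, but without the base case the conclusion in step 5 does not follow.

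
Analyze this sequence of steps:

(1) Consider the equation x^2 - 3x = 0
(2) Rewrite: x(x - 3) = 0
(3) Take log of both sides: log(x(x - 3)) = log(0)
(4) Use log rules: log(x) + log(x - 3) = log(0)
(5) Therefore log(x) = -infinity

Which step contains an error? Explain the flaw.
Step 3: Take log of both sides: log(x(x - 3)) = log(0)

Step 3 takes the logarithm of both sides, resulting in log(0) on the right side. The logarithm is only defined for positive numbers; log(0) is undefined (approaches negative infinity). This operation is invalid.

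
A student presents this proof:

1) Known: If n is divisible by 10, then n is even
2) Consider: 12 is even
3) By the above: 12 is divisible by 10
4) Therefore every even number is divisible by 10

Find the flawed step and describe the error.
Step 3: By the above: 12 is divisible by 10

Step 3 commits the fallacy of affirming the consequent. The known fact 'divisible by 10 → even' does NOT imply 'even → divisible by 10'. That would be the converse, which is false. For example, 12 is even but 12 ÷ 10 = 1.20, which is not an integer.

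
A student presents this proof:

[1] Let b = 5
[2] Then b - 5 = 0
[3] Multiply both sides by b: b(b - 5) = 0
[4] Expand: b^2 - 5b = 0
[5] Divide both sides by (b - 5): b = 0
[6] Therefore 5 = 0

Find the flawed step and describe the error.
Step 5: Divide both sides by (b - 5): b = 0

Step 5 divides both sides by (b - 5). However, since b = 5, we have (b - 5) = 0. Division by zero is undefined, making this step invalid.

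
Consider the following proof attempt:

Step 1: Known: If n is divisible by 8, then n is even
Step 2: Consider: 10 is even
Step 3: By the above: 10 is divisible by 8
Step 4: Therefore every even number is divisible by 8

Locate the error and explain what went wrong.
Step 3: By the above: 10 is divisible by 8

Step 3 commits the fallacy of affirming the consequent. The known fact 'divisible by 8 → even' does NOT imply 'even → divisible by 8'. That would be the converse, which is false. For example, 10 is even but 10 ÷ 8 = 1.25, which is not an integer.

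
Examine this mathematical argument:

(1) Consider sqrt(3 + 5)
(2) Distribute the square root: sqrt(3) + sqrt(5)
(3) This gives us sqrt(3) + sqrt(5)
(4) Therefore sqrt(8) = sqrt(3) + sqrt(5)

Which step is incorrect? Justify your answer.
Step 2: Distribute the square root: sqrt(3) + sqrt(5)

Step 2 incorrectly 'distributes' the square root over addition. The square root function does not distribute: sqrt(a + b) ≠ sqrt(a) + sqrt(b). In fact, sqrt(3 + 5) = sqrt(8) ≈ 2.8284, while sqrt(3) + sqrt(5) ≈ 3.9681.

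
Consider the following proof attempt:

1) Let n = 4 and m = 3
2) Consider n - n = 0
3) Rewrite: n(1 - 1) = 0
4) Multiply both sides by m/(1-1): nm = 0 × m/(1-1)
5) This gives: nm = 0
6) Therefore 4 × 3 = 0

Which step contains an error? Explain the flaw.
Step 4: Multiply both sides by m/(1-1): nm = 0 × m/(1-1)

Step 4 multiplies both sides by m/(1-1). However, 1-1 = 0, so this is multiplication by m/0, which is undefined. We cannot multiply by an undefined expression.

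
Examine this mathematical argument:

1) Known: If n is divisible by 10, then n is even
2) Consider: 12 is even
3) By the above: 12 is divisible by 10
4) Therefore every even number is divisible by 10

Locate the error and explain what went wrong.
Step 3: By the above: 12 is divisible by 10

Step 3 commits the fallacy of affirming the consequent. The known fact 'divisible by 10 → even' does NOT imply 'even → divisible by 10'. That would be the converse, which is false. For example, 12 is even but 12 ÷ 10 = 1.20, which is not an integer.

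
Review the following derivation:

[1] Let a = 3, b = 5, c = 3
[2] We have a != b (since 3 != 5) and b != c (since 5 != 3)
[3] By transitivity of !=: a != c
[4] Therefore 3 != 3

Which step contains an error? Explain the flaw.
Step 3: By transitivity of !=: a != c

Step 3 incorrectly applies transitivity to the '!=' relation. Transitivity states: if a R b and b R c, then a R c. However, '!=' is not transitive. Counterexample: 3 != 5 and 5 != 3, but 3 = 3 (both equal 3). Transitivity holds for relations like <, <=, =, but not for !=.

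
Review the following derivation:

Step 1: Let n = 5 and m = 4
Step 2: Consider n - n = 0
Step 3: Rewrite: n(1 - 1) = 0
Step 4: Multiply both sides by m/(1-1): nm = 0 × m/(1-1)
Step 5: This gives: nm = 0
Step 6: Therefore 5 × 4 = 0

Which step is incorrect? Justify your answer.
Step 4: Multiply both sides by m/(1-1): nm = 0 × m/(1-1)

Step 4 multiplies both sides by m/(1-1). However, 1-1 = 0, so this is multiplication by m/0, which is undefined. We cannot multiply by an undefined expression.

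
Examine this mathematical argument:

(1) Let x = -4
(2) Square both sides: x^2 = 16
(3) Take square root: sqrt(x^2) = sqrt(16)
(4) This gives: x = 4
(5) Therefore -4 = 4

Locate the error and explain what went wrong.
Step 4: This gives: x = 4

Step 4 incorrectly states that sqrt(x^2) = x. The correct identity is sqrt(x^2) = |x|. Since x = -4 < 0, we have sqrt(x^2) = |-4| = 4, not x = -4.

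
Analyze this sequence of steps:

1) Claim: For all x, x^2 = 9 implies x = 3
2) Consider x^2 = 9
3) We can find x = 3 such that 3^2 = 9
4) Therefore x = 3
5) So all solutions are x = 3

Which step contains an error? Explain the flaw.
Step 4: Therefore x = 3

Step 4 incorrectly concludes that x = 3 is the only solution. The proof shows that x = 3 is A solution (existence), but does not show it is the ONLY solution (uniqueness). In fact, x = -3 is also a solution since (-3)^2 = 9. Finding one solution doesn't prove there are no others.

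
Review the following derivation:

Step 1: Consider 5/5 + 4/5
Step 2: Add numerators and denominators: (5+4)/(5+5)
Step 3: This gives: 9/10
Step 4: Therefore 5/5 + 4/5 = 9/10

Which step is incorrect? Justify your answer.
Step 2: Add numerators and denominators: (5+4)/(5+5)

Step 2 incorrectly adds fractions by separately adding numerators and denominators. This is wrong. The correct method requires a common denominator: 5/5 + 4/5 = (5×5 + 4×5)/(5×5) = 45/25 = 9/5. The method used gives 9/10, which is different.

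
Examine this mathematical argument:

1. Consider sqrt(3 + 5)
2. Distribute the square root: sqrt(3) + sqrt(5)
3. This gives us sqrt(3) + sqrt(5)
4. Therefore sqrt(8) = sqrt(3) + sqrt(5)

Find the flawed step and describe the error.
Step 2: Distribute the square root: sqrt(3) + sqrt(5)

Step 2 incorrectly 'distributes' the square root over addition. The square root function does not distribute: sqrt(a + b) ≠ sqrt(a) + sqrt(b). In fact, sqrt(3 + 5) = sqrt(8) ≈ 2.8284, while sqrt(3) + sqrt(5) ≈ 3.9681.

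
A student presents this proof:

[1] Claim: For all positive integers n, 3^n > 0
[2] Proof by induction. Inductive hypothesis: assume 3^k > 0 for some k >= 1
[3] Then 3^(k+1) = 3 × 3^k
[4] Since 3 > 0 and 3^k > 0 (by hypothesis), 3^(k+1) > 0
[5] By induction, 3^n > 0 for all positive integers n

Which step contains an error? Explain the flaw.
Step 5: By induction, 3^n > 0 for all positive integers n

Step 5 concludes the proof by induction, but no base case was ever established. A valid induction proof requires: (1) a base case proving 3^1 > 0, and (2) an inductive step showing IF 3^k > 0 THEN 3^(k+1) > 0. Steps 2-4 correctly establish the inductive step, but without the base case the conclusion in step 5 does not follow.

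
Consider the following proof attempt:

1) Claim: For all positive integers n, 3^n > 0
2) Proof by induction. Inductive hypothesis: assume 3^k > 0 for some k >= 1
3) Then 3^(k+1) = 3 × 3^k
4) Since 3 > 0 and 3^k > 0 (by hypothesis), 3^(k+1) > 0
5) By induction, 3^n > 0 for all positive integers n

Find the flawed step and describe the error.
Step 5: By induction, 3^n > 0 for all positive integers n

Step 5 concludes the proof by induction, but no base case was ever established. A valid induction proof requires: (1) a base case proving 3^1 > 0, and (2) an inductive step showing IF 3^k > 0 THEN 3^(k+1) > 0. Steps 2-4 correctly establish the inductive step, but without the base case the conclusion in step 5 does not follow.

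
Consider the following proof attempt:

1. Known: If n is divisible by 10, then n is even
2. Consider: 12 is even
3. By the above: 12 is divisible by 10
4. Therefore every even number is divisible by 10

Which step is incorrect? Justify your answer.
Step 3: By the above: 12 is divisible by 10

Step 3 commits the fallacy of affirming the consequent. The known fact 'divisible by 10 → even' does NOT imply 'even → divisible by 10'. That would be the converse, which is false. For example, 12 is even but 12 ÷ 10 = 1.20, which is not an integer.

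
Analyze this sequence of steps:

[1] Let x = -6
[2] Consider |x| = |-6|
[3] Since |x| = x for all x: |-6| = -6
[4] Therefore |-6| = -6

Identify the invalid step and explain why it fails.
Step 3: Since |x| = x for all x: |-6| = -6

Step 3 incorrectly states that |x| = x for all x. The correct definition is |x| = x when x >= 0, and |x| = -x when x < 0. Since -6 < 0, we have |-6| = -(-6) = 6, not -6.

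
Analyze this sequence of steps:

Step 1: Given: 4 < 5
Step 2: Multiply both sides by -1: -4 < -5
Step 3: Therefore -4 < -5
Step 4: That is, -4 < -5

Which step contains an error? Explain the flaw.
Step 2: Multiply both sides by -1: -4 < -5

Step 2 multiplies both sides by -1 but fails to reverse the inequality sign. When multiplying (or dividing) an inequality by a negative number, the direction must be reversed. Since 4 < 5, we should get -4 > -5, i.e., -4 > -5.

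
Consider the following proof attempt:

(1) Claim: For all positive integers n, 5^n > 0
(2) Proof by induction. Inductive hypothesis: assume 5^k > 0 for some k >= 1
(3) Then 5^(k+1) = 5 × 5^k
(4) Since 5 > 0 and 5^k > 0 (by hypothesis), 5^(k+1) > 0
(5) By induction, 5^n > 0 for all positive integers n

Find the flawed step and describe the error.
Step 5: By induction, 5^n > 0 for all positive integers n

Step 5 concludes the proof by induction, but no base case was ever established. A valid induction proof requires: (1) a base case proving 5^1 > 0, and (2) an inductive step showing IF 5^k > 0 THEN 5^(k+1) > 0. Steps 2-4 correctly establish the inductive step, but without the base case the conclusion in step 5 does not follow.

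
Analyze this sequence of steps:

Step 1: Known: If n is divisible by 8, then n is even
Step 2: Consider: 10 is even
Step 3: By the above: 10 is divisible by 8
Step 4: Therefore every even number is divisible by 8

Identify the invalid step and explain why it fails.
Step 3: By the above: 10 is divisible by 8

Step 3 commits the fallacy of affirming the consequent. The known fact 'divisible by 8 → even' does NOT imply 'even → divisible by 8'. That would be the converse, which is false. For example, 10 is even but 10 ÷ 8 = 1.25, which is not an integer.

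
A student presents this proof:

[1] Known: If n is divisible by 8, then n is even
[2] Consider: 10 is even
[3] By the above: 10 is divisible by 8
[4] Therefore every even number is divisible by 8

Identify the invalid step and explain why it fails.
Step 3: By the above: 10 is divisible by 8

Step 3 commits the fallacy of affirming the consequent. The known fact 'divisible by 8 → even' does NOT imply 'even → divisible by 8'. That would be the converse, which is false. For example, 10 is even but 10 ÷ 8 = 1.25, which is not an integer.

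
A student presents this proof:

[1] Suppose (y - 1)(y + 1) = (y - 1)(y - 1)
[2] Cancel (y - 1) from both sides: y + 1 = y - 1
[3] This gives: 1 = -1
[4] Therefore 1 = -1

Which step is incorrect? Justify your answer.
Step 2: Cancel (y - 1) from both sides: y + 1 = y - 1

Step 2 cancels (y - 1) from both sides. This is only valid if (y - 1) ≠ 0, i.e., y ≠ 1. When y = 1, both sides equal zero regardless of the other factors. The correct approach requires considering y = 1 as a separate case.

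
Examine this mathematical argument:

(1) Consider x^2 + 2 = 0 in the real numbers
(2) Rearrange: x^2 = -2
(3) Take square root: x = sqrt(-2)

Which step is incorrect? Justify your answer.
Step 3: Take square root: x = sqrt(-2)

Step 3 takes the square root of -2, which is negative. In the real number system, the square root of a negative number is undefined. The equation x^2 + 2 = 0 has no real solutions. Square roots of negative numbers only exist in the complex numbers.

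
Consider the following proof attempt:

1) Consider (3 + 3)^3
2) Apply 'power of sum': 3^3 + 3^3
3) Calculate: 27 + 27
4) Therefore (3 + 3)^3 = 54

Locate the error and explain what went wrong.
Step 2: Apply 'power of sum': 3^3 + 3^3

Step 2 incorrectly applies a non-existent rule '(a+b)^n = a^n + b^n'. This is false in general. The correct expansion uses the binomial theorem. The actual value is (3 + 3)^3 = 6^3 = 216, not 54.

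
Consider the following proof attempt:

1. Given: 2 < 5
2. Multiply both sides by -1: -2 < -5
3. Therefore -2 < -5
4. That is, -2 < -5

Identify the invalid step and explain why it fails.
Step 2: Multiply both sides by -1: -2 < -5

Step 2 multiplies both sides by -1 but fails to reverse the inequality sign. When multiplying (or dividing) an inequality by a negative number, the direction must be reversed. Since 2 < 5, we should get -2 > -5, i.e., -2 > -5.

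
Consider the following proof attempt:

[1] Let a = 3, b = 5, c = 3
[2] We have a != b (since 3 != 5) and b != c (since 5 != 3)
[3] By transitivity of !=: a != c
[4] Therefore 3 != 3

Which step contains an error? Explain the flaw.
Step 3: By transitivity of !=: a != c

Step 3 incorrectly applies transitivity to the '!=' relation. Transitivity states: if a R b and b R c, then a R c. However, '!=' is not transitive. Counterexample: 3 != 5 and 5 != 3, but 3 = 3 (both equal 3). Transitivity holds for relations like <, <=, =, but not for !=.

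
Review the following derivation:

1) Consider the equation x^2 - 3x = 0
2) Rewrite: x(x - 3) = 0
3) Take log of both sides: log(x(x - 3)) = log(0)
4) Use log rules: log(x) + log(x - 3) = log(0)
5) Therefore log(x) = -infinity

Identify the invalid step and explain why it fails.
Step 3: Take log of both sides: log(x(x - 3)) = log(0)

Step 3 takes the logarithm of both sides, resulting in log(0) on the right side. The logarithm is only defined for positive numbers; log(0) is undefined (approaches negative infinity). This operation is invalid.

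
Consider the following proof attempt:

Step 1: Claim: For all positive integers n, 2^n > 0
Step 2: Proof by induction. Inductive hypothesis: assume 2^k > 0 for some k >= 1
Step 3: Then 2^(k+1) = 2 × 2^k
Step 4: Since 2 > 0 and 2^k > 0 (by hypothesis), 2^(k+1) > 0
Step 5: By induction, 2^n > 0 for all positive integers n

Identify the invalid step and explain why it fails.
Step 5: By induction, 2^n > 0 for all positive integers n

Step 5 concludes the proof by induction, but no base case was ever established. A valid induction proof requires: (1) a base case proving 2^1 > 0, and (2) an inductive step showing IF 2^k > 0 THEN 2^(k+1) > 0. Steps 2-4 correctly establish the inductive step, but without the base case the conclusion in step 5 does not follow.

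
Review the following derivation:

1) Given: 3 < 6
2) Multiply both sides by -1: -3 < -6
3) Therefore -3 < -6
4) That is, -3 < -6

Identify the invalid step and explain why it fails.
Step 2: Multiply both sides by -1: -3 < -6

Step 2 multiplies both sides by -1 but fails to reverse the inequality sign. When multiplying (or dividing) an inequality by a negative number, the direction must be reversed. Since 3 < 6, we should get -3 > -6, i.e., -3 > -6.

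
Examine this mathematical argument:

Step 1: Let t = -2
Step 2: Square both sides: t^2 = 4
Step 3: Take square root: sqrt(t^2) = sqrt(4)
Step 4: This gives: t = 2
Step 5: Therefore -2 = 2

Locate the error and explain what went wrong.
Step 4: This gives: t = 2

Step 4 incorrectly states that sqrt(t^2) = t. The correct identity is sqrt(t^2) = |t|. Since t = -2 < 0, we have sqrt(t^2) = |-2| = 2, not t = -2.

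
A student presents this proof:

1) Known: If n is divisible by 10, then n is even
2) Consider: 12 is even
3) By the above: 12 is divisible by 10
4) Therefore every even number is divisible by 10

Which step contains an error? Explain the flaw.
Step 3: By the above: 12 is divisible by 10

Step 3 commits the fallacy of affirming the consequent. The known fact 'divisible by 10 → even' does NOT imply 'even → divisible by 10'. That would be the converse, which is false. For example, 12 is even but 12 ÷ 10 = 1.20, which is not an integer.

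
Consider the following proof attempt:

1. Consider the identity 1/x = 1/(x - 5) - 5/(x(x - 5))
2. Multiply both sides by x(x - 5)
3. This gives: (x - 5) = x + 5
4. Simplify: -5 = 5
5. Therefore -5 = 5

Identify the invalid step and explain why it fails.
Step 3: This gives: (x - 5) = x + 5

Step 3 makes a sign error when clearing denominators. Multiplying -5/(x(x - 5)) by x(x - 5) gives -5, not +5. The correct result is (x - 5) = x - 5, which is trivially true, not (x - 5) = x + 5. (Step 1 is a valid identity: 1/(x - 5) - 5/(x(x - 5)) = (x - 5)/(x(x - 5)) = 1/x.)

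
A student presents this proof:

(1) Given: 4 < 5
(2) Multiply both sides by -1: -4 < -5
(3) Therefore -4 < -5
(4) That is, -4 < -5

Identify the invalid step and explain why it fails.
Step 2: Multiply both sides by -1: -4 < -5

Step 2 multiplies both sides by -1 but fails to reverse the inequality sign. When multiplying (or dividing) an inequality by a negative number, the direction must be reversed. Since 4 < 5, we should get -4 > -5, i.e., -4 > -5.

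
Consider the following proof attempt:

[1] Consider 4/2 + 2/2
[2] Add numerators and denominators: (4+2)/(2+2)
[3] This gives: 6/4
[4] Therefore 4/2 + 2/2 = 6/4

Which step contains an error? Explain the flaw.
Step 2: Add numerators and denominators: (4+2)/(2+2)

Step 2 incorrectly adds fractions by separately adding numerators and denominators. This is wrong. The correct method requires a common denominator: 4/2 + 2/2 = (4×2 + 2×2)/(2×2) = 12/4 = 3. The method used gives 6/4, which is different.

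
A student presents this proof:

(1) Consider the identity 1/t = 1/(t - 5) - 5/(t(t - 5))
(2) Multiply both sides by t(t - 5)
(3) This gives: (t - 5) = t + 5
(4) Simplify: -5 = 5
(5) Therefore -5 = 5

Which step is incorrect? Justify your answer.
Step 3: This gives: (t - 5) = t + 5

Step 3 makes a sign error when clearing denominators. Multiplying -5/(t(t - 5)) by t(t - 5) gives -5, not +5. The correct result is (t - 5) = t - 5, which is trivially true, not (t - 5) = t + 5. (Step 1 is a valid identity: 1/(t - 5) - 5/(t(t - 5)) = (t - 5)/(t(t - 5)) = 1/t.)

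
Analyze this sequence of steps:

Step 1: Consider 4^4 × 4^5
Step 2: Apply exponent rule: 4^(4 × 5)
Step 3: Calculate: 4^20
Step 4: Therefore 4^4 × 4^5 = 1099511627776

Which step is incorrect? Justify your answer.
Step 2: Apply exponent rule: 4^(4 × 5)

Step 2 incorrectly states that a^b × a^c = a^(b×c). The correct rule is a^b × a^c = a^(b+c). The actual value is 4^4 × 4^5 = 4^9 = 262144, not 4^20 = 1099511627776.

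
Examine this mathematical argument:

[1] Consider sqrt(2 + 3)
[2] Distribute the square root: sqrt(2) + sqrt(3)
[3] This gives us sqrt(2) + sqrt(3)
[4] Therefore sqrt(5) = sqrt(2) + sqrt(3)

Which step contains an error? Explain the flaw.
Step 2: Distribute the square root: sqrt(2) + sqrt(3)

Step 2 incorrectly 'distributes' the square root over addition. The square root function does not distribute: sqrt(a + b) ≠ sqrt(a) + sqrt(b). In fact, sqrt(2 + 3) = sqrt(5) ≈ 2.2361, while sqrt(2) + sqrt(3) ≈ 3.1463.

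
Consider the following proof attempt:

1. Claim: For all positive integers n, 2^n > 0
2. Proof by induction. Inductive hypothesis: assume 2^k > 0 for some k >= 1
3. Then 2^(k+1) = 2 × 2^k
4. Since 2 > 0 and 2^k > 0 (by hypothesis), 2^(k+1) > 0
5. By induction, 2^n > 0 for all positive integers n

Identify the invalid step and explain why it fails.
Step 5: By induction, 2^n > 0 for all positive integers n

Step 5 concludes the proof by induction, but no base case was ever established. A valid induction proof requires: (1) a base case proving 2^1 > 0, and (2) an inductive step showing IF 2^k > 0 THEN 2^(k+1) > 0. Steps 2-4 correctly establish the inductive step, but without the base case the conclusion in step 5 does not follow.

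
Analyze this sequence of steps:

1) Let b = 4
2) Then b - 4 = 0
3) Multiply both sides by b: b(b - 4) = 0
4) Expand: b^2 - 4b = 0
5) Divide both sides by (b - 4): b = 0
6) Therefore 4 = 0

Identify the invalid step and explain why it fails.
Step 5: Divide both sides by (b - 4): b = 0

Step 5 divides both sides by (b - 4). However, since b = 4, we have (b - 4) = 0. Division by zero is undefined, making this step invalid.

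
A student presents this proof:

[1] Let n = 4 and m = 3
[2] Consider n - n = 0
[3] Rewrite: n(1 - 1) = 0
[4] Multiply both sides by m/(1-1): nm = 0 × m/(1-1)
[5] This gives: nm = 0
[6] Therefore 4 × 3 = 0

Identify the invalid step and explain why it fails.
Step 4: Multiply both sides by m/(1-1): nm = 0 × m/(1-1)

Step 4 multiplies both sides by m/(1-1). However, 1-1 = 0, so this is multiplication by m/0, which is undefined. We cannot multiply by an undefined expression.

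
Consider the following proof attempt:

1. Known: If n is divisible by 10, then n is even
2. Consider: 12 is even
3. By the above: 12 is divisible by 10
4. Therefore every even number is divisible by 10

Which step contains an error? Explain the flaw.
Step 3: By the above: 12 is divisible by 10

Step 3 commits the fallacy of affirming the consequent. The known fact 'divisible by 10 → even' does NOT imply 'even → divisible by 10'. That would be the converse, which is false. For example, 12 is even but 12 ÷ 10 = 1.20, which is not an integer.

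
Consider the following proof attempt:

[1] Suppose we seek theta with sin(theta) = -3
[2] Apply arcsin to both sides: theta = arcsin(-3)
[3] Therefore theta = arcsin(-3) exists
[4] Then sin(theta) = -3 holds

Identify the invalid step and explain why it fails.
Step 2: Apply arcsin to both sides: theta = arcsin(-3)

Step 2 applies arcsin to -3. However, arcsin(x) is only defined for x in [-1, 1] because sin(theta) can only produce values in that range. Since |-3| > 1, arcsin(-3) is undefined. There is no angle whose sine equals -3.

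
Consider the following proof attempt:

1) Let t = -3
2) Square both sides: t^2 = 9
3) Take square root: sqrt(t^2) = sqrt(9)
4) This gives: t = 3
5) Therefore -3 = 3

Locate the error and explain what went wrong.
Step 4: This gives: t = 3

Step 4 incorrectly states that sqrt(t^2) = t. The correct identity is sqrt(t^2) = |t|. Since t = -3 < 0, we have sqrt(t^2) = |-3| = 3, not t = -3.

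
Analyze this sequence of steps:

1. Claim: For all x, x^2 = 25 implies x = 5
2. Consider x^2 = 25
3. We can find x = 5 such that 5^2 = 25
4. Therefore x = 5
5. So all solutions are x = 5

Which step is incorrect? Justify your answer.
Step 4: Therefore x = 5

Step 4 incorrectly concludes that x = 5 is the only solution. The proof shows that x = 5 is A solution (existence), but does not show it is the ONLY solution (uniqueness). In fact, x = -5 is also a solution since (-5)^2 = 25. Finding one solution doesn't prove there are no others.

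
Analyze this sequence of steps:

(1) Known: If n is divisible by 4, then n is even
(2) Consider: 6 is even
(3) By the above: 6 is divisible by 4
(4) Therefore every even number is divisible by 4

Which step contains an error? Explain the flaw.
Step 3: By the above: 6 is divisible by 4

Step 3 commits the fallacy of affirming the consequent. The known fact 'divisible by 4 → even' does NOT imply 'even → divisible by 4'. That would be the converse, which is false. For example, 6 is even but 6 ÷ 4 = 1.50, which is not an integer.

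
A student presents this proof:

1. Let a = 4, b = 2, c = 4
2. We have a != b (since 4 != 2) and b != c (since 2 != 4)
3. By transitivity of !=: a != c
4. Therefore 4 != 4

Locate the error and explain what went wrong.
Step 3: By transitivity of !=: a != c

Step 3 incorrectly applies transitivity to the '!=' relation. Transitivity states: if a R b and b R c, then a R c. However, '!=' is not transitive. Counterexample: 4 != 2 and 2 != 4, but 4 = 4 (both equal 4). Transitivity holds for relations like <, <=, =, but not for !=.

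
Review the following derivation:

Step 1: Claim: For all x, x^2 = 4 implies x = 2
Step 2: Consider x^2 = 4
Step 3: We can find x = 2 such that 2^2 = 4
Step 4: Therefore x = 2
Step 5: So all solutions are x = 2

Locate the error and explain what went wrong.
Step 4: Therefore x = 2

Step 4 incorrectly concludes that x = 2 is the only solution. The proof shows that x = 2 is A solution (existence), but does not show it is the ONLY solution (uniqueness). In fact, x = -2 is also a solution since (-2)^2 = 4. Finding one solution doesn't prove there are no others.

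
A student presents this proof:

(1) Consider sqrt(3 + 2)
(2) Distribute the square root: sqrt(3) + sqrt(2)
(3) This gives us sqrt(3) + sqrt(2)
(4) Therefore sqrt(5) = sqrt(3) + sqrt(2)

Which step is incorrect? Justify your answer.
Step 2: Distribute the square root: sqrt(3) + sqrt(2)

Step 2 incorrectly 'distributes' the square root over addition. The square root function does not distribute: sqrt(a + b) ≠ sqrt(a) + sqrt(b). In fact, sqrt(3 + 2) = sqrt(5) ≈ 2.2361, while sqrt(3) + sqrt(2) ≈ 3.1463.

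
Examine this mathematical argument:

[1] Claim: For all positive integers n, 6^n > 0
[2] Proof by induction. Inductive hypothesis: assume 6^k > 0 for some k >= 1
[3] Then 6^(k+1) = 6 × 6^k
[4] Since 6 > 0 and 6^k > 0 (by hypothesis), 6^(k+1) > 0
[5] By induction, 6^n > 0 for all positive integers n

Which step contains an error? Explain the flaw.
Step 5: By induction, 6^n > 0 for all positive integers n

Step 5 concludes the proof by induction, but no base case was ever established. A valid induction proof requires: (1) a base case proving 6^1 > 0, and (2) an inductive step showing IF 6^k > 0 THEN 6^(k+1) > 0. Steps 2-4 correctly establish the inductive step, but without the base case the conclusion in step 5 does not follow.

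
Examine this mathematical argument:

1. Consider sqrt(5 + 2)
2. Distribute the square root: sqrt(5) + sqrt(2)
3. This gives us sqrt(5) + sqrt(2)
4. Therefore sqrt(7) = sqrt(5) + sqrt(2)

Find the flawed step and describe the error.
Step 2: Distribute the square root: sqrt(5) + sqrt(2)

Step 2 incorrectly 'distributes' the square root over addition. The square root function does not distribute: sqrt(a + b) ≠ sqrt(a) + sqrt(b). In fact, sqrt(5 + 2) = sqrt(7) ≈ 2.6458, while sqrt(5) + sqrt(2) ≈ 3.6503.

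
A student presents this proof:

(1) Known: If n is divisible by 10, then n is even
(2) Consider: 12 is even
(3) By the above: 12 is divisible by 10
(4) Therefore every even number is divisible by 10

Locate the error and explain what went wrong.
Step 3: By the above: 12 is divisible by 10

Step 3 commits the fallacy of affirming the consequent. The known fact 'divisible by 10 → even' does NOT imply 'even → divisible by 10'. That would be the converse, which is false. For example, 12 is even but 12 ÷ 10 = 1.20, which is not an integer.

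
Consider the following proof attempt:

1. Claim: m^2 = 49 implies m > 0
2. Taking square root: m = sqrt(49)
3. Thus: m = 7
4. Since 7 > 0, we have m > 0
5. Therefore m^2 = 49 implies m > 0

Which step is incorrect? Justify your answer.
Step 2: Taking square root: m = sqrt(49)

Step 2 takes the square root and assumes the positive root only. The equation m^2 = 49 actually has two solutions: m = 7 and m = -7. The proof silently assumes m > 0 without justification, then uses this assumption to conclude m > 0, which is circular. The counterexample m = -7 shows the claim is false.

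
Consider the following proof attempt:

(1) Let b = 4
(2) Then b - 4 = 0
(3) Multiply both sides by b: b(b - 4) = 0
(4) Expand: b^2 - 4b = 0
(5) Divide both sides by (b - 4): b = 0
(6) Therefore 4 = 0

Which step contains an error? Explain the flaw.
Step 5: Divide both sides by (b - 4): b = 0

Step 5 divides both sides by (b - 4). However, since b = 4, we have (b - 4) = 0. Division by zero is undefined, making this step invalid.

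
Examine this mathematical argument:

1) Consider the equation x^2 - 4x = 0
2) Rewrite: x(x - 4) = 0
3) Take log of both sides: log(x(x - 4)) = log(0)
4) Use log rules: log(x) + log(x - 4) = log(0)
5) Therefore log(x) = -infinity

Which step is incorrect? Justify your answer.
Step 3: Take log of both sides: log(x(x - 4)) = log(0)

Step 3 takes the logarithm of both sides, resulting in log(0) on the right side. The logarithm is only defined for positive numbers; log(0) is undefined (approaches negative infinity). This operation is invalid.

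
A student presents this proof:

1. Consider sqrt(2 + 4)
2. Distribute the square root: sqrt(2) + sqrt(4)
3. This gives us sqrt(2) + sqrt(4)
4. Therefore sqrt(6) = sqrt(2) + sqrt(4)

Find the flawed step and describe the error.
Step 2: Distribute the square root: sqrt(2) + sqrt(4)

Step 2 incorrectly 'distributes' the square root over addition. The square root function does not distribute: sqrt(a + b) ≠ sqrt(a) + sqrt(b). In fact, sqrt(2 + 4) = sqrt(6) ≈ 2.4495, while sqrt(2) + sqrt(4) ≈ 3.4142.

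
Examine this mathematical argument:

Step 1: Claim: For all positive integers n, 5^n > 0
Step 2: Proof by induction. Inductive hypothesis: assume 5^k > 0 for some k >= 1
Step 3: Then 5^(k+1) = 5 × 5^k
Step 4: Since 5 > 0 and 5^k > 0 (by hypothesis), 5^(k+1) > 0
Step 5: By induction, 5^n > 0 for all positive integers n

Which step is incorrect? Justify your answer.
Step 5: By induction, 5^n > 0 for all positive integers n

Step 5 concludes the proof by induction, but no base case was ever established. A valid induction proof requires: (1) a base case proving 5^1 > 0, and (2) an inductive step showing IF 5^k > 0 THEN 5^(k+1) > 0. Steps 2-4 correctly establish the inductive step, but without the base case the conclusion in step 5 does not follow.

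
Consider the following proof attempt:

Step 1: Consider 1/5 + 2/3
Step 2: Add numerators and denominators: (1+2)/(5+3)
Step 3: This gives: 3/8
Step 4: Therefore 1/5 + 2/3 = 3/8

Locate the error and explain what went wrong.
Step 2: Add numerators and denominators: (1+2)/(5+3)

Step 2 incorrectly adds fractions by separately adding numerators and denominators. This is wrong. The correct method requires a common denominator: 1/5 + 2/3 = (1×3 + 2×5)/(5×3) = 13/15 = 13/15. The method used gives 3/8, which is different.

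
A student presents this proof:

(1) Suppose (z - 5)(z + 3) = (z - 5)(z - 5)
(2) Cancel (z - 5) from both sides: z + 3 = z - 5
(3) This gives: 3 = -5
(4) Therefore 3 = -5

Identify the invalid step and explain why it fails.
Step 2: Cancel (z - 5) from both sides: z + 3 = z - 5

Step 2 cancels (z - 5) from both sides. This is only valid if (z - 5) ≠ 0, i.e., z ≠ 5. When z = 5, both sides equal zero regardless of the other factors. The correct approach requires considering z = 5 as a separate case.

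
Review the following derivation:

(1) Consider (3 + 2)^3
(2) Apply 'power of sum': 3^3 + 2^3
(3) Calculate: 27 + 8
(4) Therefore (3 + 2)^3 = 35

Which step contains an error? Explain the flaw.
Step 2: Apply 'power of sum': 3^3 + 2^3

Step 2 incorrectly applies a non-existent rule '(a+b)^n = a^n + b^n'. This is false in general. The correct expansion uses the binomial theorem. The actual value is (3 + 2)^3 = 5^3 = 125, not 35.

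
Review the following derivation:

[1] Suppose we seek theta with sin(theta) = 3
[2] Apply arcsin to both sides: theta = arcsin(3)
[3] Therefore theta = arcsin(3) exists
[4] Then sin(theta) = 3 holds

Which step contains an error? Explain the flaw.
Step 2: Apply arcsin to both sides: theta = arcsin(3)

Step 2 applies arcsin to 3. However, arcsin(x) is only defined for x in [-1, 1] because sin(theta) can only produce values in that range. Since |3| > 1, arcsin(3) is undefined. There is no angle whose sine equals 3.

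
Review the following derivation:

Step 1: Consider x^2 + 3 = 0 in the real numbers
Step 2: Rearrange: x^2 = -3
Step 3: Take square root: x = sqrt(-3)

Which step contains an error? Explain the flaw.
Step 3: Take square root: x = sqrt(-3)

Step 3 takes the square root of -3, which is negative. In the real number system, the square root of a negative number is undefined. The equation x^2 + 3 = 0 has no real solutions. Square roots of negative numbers only exist in the complex numbers.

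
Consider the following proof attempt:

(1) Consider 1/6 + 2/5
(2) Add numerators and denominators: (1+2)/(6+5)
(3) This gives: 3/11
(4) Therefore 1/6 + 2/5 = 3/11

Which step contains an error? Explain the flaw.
Step 2: Add numerators and denominators: (1+2)/(6+5)

Step 2 incorrectly adds fractions by separately adding numerators and denominators. This is wrong. The correct method requires a common denominator: 1/6 + 2/5 = (1×5 + 2×6)/(6×5) = 17/30 = 17/30. The method used gives 3/11, which is different.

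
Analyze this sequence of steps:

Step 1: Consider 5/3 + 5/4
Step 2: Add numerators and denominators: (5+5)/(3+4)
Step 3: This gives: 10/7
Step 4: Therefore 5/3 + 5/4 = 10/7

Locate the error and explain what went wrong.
Step 2: Add numerators and denominators: (5+5)/(3+4)

Step 2 incorrectly adds fractions by separately adding numerators and denominators. This is wrong. The correct method requires a common denominator: 5/3 + 5/4 = (5×4 + 5×3)/(3×4) = 35/12 = 35/12. The method used gives 10/7, which is different.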